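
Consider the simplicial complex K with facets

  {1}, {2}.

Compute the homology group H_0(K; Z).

H_0 = Z^2.

Fix the vertex order 1 < 2 and write every simplex with vertices in increasing order. Then dim K = 0 and the simplices of K are:

  0-simplices (2): [1], [2]

giving chain groups C_0 ≅ Z^2.

From H_k ≅ ker(∂_k) / im(∂_{k+1}) we obtain:

  H_0: rank C_0 − rank ∂_1 = 2 − 0 = 2, and there is no ∂_1, so H_0 = Z^2.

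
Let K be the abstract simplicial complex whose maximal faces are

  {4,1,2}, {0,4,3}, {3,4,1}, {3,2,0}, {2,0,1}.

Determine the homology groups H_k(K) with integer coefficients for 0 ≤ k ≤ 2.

Take the total order 0 < 1 < 2 < 3 < 4 on the vertex set. Then K (dimension 2) consists of the simplices:

  0-simplices (5): [0], [1], [2], [3], [4]
  1-simplices (10): [0,1], [0,2], [0,3], [0,4], [1,2], [1,3], [1,4], [2,3], [2,4], [3,4]
  2-simplices (5): [0,1,2], [0,2,3], [0,3,4], [1,2,4], [1,3,4]

so the chain groups are C_0 ≅ Z^5, C_1 ≅ Z^10, C_2 ≅ Z^5.

Boundary ∂_1: C_1 → C_0 maps an edge to its endpoints' difference, ∂[p,q] = q − p. For instance
  ∂[1,2] = [2] − [1].
The 5×10 boundary matrix has rank 4 and Smith normal form diag(1,1,1,1).

∂_2: C_2 → C_1 maps a triangle to the signed sum of its edges. For instance
  ∂[0,1,2] = [1,2] − [0,2] + [0,1],
  ∂[0,3,4] = [3,4] − [0,4] + [0,3].
As a 10×5 matrix over Z this has rank 5, with invariant factors (1,1,1,1,1).

From H_k ≅ ker(∂_k) / im(∂_{k+1}) we obtain:

  H_0: rank C_0 − rank ∂_1 = 5 − 4 = 1, and the invariant factors of ∂_1 are all 1, so H_0 ≅ Z.
  H_1: rank ker ∂_1 − rank ∂_2 = (10 − 4) − 5 = 1, and the invariant factors of ∂_2 are all 1, so H_1 ≅ Z.
  H_2: rank ker ∂_2 − rank ∂_3 = (5 − 5) − 0 = 0, and there is no ∂_3, so H_2 ≅ 0.

As a check, the Euler characteristic is 5 − 10 + 5 = 0, which agrees with 1 − 1 + 0 = 0.
(K is a triangulation of the Möbius band.)

H_0 ≅ Z,  H_1 ≅ Z,  H_2 = 0.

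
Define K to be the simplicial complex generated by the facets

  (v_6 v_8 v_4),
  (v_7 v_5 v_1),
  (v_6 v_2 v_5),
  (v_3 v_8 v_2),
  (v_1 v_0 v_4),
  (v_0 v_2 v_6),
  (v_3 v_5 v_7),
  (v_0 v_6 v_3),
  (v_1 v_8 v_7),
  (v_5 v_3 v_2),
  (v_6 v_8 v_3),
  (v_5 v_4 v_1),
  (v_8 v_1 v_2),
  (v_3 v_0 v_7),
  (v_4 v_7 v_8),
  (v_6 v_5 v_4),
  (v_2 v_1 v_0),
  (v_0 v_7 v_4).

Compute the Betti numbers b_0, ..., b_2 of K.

b_0 = 1, b_1 = 1, b_2 = 0.

We work with the vertex ordering v_0 < v_1 < v_2 < v_3 < v_4 < v_5 < v_6 < v_7 < v_8. The simplices of K, each written with vertices in increasing order, are:

  0-simplices (9): [v_0], [v_1], [v_2], [v_3], [v_4], [v_5], [v_6], [v_7], [v_8]
  1-simplices (27): (27 of them)
  2-simplices (18): (18 of them)

giving chain groups C_0 ≅ Z^9, C_1 ≅ Z^27, C_2 ≅ Z^18.

The boundary map ∂_1: C_1 → C_0 is given by ∂[p,q] = [q] − [p]. For instance
  ∂[v_0,v_4] = [v_4] − [v_0].
This gives a 9×27 integer matrix of rank 8; reducing to Smith normal form yields diagonal entries (1,1,1,1,1,1,1,1).

∂_2: C_2 → C_1 acts by ∂[p,q,r] = [q,r] − [p,r] + [p,q]. For instance
  ∂[v_0,v_2,v_6] = [v_2,v_6] − [v_0,v_6] + [v_0,v_2],
  ∂[v_4,v_7,v_8] = [v_7,v_8] − [v_4,v_8] + [v_4,v_7].
This gives a 27×18 integer matrix of rank 18; reducing to Smith normal form yields diagonal entries (1,1,1,1,1,1,1,1,1,1,1,1,1,1,1,1,1,2).

Now H_k = ker ∂_k / im ∂_{k+1}, so:

  H_0: rank C_0 − rank ∂_1 = 9 − 8 = 1, and the invariant factors of ∂_1 are all 1, so H_0 = Z.
  H_1: rank ker ∂_1 − rank ∂_2 = (27 − 8) − 18 = 1, and ∂_2 has invariant factor 2 > 1, so H_1 = Z ⊕ Z/2Z.
  H_2: rank ker ∂_2 − rank ∂_3 = (18 − 18) − 0 = 0, and there is no ∂_3, so H_2 = 0.

As a check, the Euler characteristic is 9 − 27 + 18 = 0, which agrees with 1 − 1 + 0 = 0.

Hence the Betti numbers are b_0 = 1, b_1 = 1, b_2 = 0.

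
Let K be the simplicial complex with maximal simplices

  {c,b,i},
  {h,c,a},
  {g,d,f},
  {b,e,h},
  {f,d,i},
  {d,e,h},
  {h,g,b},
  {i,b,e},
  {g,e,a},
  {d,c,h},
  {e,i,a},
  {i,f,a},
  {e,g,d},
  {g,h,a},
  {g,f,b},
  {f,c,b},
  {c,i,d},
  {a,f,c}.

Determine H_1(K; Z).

H_1 ≅ Z ⊕ Z_2.

Order the vertices as a < b < c < d < e < f < g < h < i. Listing each simplex with vertices in this order, K has dimension 2 with simplices:

  0-simplices (9): a, b, c, d, e, f, g, h, i
  1-simplices (27): ac, ae, af, ag, ah, ai, bc, be, bf, bg, bh, bi, cd, cf, ch, ci, de, df, dg, dh, di, eg, eh, ei, fg, fi, gh
  2-simplices (18): acf, ach, aeg, aei, afi, agh, bcf, bci, beh, bei, bfg, bgh, cdh, cdi, deg, deh, dfg, dfi

giving chain groups C_0 ≅ Z^9, C_1 ≅ Z^27, C_2 ≅ Z^18.

The boundary map ∂_1: C_1 → C_0 sends each edge [p,q] (with p < q) to q − p.
The resulting 9×27 matrix has rank 8, and its Smith normal form has invariant factors (1,1,1,1,1,1,1,1).

∂_2: C_2 → C_1 sends each 2-simplex [p,q,r] to [q,r] − [p,r] + [p,q]. For instance
  ∂ach = ch − ah + ac,
  ∂bcf = cf − bf + bc.
As a 27×18 matrix over Z this has rank 18, with invariant factors (1,1,1,1,1,1,1,1,1,1,1,1,1,1,1,1,1,2).

Reading off H_k = ker ∂_k / im ∂_{k+1}:

  H_1: rank ker ∂_1 − rank ∂_2 = (27 − 8) − 18 = 1, and ∂_2 has invariant factor 2 > 1, so H_1 = Z ⊕ Z_2.

(K is a triangulation of the Klein bottle.)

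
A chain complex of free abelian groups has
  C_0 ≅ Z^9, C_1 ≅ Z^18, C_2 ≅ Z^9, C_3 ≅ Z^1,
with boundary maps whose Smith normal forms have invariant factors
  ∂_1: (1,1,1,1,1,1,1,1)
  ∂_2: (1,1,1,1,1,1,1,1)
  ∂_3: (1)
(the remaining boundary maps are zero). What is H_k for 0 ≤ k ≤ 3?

H_0: b_0 = 9 − 0 − 8 = 1; torsion from ∂_1 factors > 1: none. So H_0 = Z.
H_1: b_1 = 18 − 8 − 8 = 2; torsion from ∂_2 factors > 1: none. So H_1 = Z^2.
H_2: b_2 = 9 − 8 − 1 = 0; torsion from ∂_3 factors > 1: none. So H_2 = 0.
H_3: b_3 = 1 − 1 − 0 = 0; torsion from ∂_4 factors > 1: none. So H_3 = 0.

H_0 = Z,  H_1 = Z^2,  H_2 = 0,  H_3 = 0.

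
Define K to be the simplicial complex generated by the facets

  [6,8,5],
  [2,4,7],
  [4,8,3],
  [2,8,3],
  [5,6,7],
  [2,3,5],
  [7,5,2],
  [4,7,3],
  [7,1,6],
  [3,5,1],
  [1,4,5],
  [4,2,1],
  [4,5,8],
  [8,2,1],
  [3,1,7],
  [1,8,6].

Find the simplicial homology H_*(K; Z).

H_0 = Z,  H_1 = Z^2,  H_2 = Z.

Order the vertices as 1 < 2 < 3 < 4 < 5 < 6 < 7 < 8. Listing each simplex with vertices in this order, K has dimension 2 with simplices:

  0-simplices (8): [1], [2], [3], [4], [5], [6], [7], [8]
  1-simplices (24): (24 of them)
  2-simplices (16): [1,2,4], [1,2,8], [1,3,5], [1,3,7], [1,4,5], [1,6,7], [1,6,8], [2,3,5], [2,3,8], [2,4,7], [2,5,7], [3,4,7], [3,4,8], [4,5,8], [5,6,7], [5,6,8]

giving chain groups C_0 ≅ Z^8, C_1 ≅ Z^24, C_2 ≅ Z^16.

∂_1: C_1 → C_0 sends each edge [p,q] (with p < q) to q − p. For instance
  ∂[4,8] = [8] − [4].
This gives a 8×24 integer matrix of rank 7; reducing to Smith normal form yields diagonal entries (1,1,1,1,1,1,1).

∂_2: C_2 → C_1 maps a triangle to the signed sum of its edges. For instance
  ∂[1,2,4] = [2,4] − [1,4] + [1,2],
  ∂[5,6,8] = [6,8] − [5,8] + [5,6].
As a 24×16 matrix over Z this has rank 15, with invariant factors (1,1,1,1,1,1,1,1,1,1,1,1,1,1,1).

From H_k ≅ ker(∂_k) / im(∂_{k+1}) we obtain:

  H_0: rank C_0 − rank ∂_1 = 8 − 7 = 1, and the invariant factors of ∂_1 are all 1, so H_0 ≅ Z.
  H_1: rank ker ∂_1 − rank ∂_2 = (24 − 7) − 15 = 2, and the invariant factors of ∂_2 are all 1, so H_1 ≅ Z^2.
  H_2: rank ker ∂_2 − rank ∂_3 = (16 − 15) − 0 = 1, and there is no ∂_3, so H_2 ≅ Z.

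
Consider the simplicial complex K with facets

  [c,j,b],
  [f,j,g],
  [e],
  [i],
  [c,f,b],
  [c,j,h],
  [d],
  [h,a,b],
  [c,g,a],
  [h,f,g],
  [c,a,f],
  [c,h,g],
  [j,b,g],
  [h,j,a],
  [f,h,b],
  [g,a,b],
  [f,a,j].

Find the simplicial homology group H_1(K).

H_1 ≅ Z^2.

Take the total order a < b < c < d < e < f < g < h < i < j on the vertex set. Then K (dimension 2) consists of the simplices:

  0-simplices (10): a, b, c, d, e, f, g, h, i, j
  1-simplices (21): ab, ac, af, ag, ah, aj, bc, bf, bg, bh, bj, cf, cg, ch, cj, fg, fh, fj, gh, gj, hj
  2-simplices (14): abg, abh, acf, acg, afj, ahj, bcf, bcj, bfh, bgj, cgh, chj, fgh, fgj

Hence C_0 ≅ Z^10, C_1 ≅ Z^21, C_2 ≅ Z^14.

The boundary map ∂_1: C_1 → C_0 sends each edge [p,q] (with p < q) to q − p. For instance
  ∂bg = g − b.
The 10×21 boundary matrix has rank 6 and Smith normal form diag(1,1,1,1,1,1).

Boundary ∂_2: C_2 → C_1 acts by ∂[p,q,r] = [q,r] − [p,r] + [p,q]. For instance
  ∂acg = cg − ag + ac,
  ∂acf = cf − af + ac.
The resulting 21×14 matrix has rank 13, and its Smith normal form has invariant factors (1,1,1,1,1,1,1,1,1,1,1,1,1).

Now H_k = ker ∂_k / im ∂_{k+1}, so:

  H_1: rank ker ∂_1 − rank ∂_2 = (21 − 6) − 13 = 2, and the invariant factors of ∂_2 are all 1, so H_1 ≅ Z^2.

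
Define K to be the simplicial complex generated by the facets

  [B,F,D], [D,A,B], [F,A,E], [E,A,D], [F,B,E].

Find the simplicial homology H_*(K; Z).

K has 5 vertices, 10 edges, 5 triangles.
rank ∂_0 = 0, rank ∂_1 = 4 ⇒ b_0 = 5 − 0 − 4 = 1; all invariant factors of ∂_1 are 1 so no torsion. So H_0 ≅ Z.
rank ∂_1 = 4, rank ∂_2 = 5 ⇒ b_1 = 10 − 4 − 5 = 1; all invariant factors of ∂_2 are 1 so no torsion. So H_1 ≅ Z.
rank ∂_2 = 5, rank ∂_3 = 0 ⇒ b_2 = 5 − 5 − 0 = 0. So H_2 ≅ 0.

H_0 = Z,  H_1 = Z,  H_2 = 0.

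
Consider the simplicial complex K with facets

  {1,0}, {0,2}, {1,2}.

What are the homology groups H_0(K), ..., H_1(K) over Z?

Take the total order 0 < 1 < 2 on the vertex set. Then K (dimension 1) consists of the simplices:

  0-simplices (3): [0], [1], [2]
  1-simplices (3): [0,1], [0,2], [1,2]

giving chain groups C_0 ≅ Z^3, C_1 ≅ Z^3.

Boundary ∂_1: C_1 → C_0 sends each edge [p,q] (with p < q) to q − p.
The 3×3 boundary matrix has rank 2 and Smith normal form diag(1,1).

Now H_k = ker ∂_k / im ∂_{k+1}, so:

  H_0: rank C_0 − rank ∂_1 = 3 − 2 = 1, and the invariant factors of ∂_1 are all 1, so H_0 = Z.
  H_1: rank ker ∂_1 − rank ∂_2 = (3 − 2) − 0 = 1, and there is no ∂_2, so H_1 = Z.

(K is a triangulation of the circle S^1.)

H_0 = Z,  H_1 = Z.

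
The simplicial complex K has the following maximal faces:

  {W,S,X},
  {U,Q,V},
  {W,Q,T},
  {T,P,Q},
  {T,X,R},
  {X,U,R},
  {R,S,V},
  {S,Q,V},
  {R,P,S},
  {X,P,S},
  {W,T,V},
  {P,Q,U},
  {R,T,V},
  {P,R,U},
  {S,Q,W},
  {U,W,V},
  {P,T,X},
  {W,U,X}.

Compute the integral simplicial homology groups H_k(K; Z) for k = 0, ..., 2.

We work with the vertex ordering P < Q < R < S < T < U < V < W < X. The simplices of K, each written with vertices in increasing order, are:

  0-simplices (9): P, Q, R, S, T, U, V, W, X
  1-simplices (27): PQ, PR, PS, PT, PU, PX, QS, QT, QU, QV, QW, RS, RT, RU, RV, RX, SV, SW, SX, TV, TW, TX, UV, UW, UX, VW, WX
  2-simplices (18): PQT, PQU, PRS, PRU, PSX, PTX, QSV, QSW, QTW, QUV, RSV, RTV, RTX, RUX, SWX, TVW, UVW, UWX

Hence C_0 ≅ Z^9, C_1 ≅ Z^27, C_2 ≅ Z^18.

Boundary ∂_1: C_1 → C_0 maps an edge to its endpoints' difference, ∂[p,q] = q − p. For instance
  ∂PT = T − P.
This gives a 9×27 integer matrix of rank 8; reducing to Smith normal form yields diagonal entries (1,1,1,1,1,1,1,1).

∂_2: C_2 → C_1 maps a triangle to the signed sum of its edges. For instance
  ∂RSV = SV − RV + RS,
  ∂TVW = VW − TW + TV.
The 27×18 boundary matrix has rank 18 and Smith normal form diag(1,1,1,1,1,1,1,1,1,1,1,1,1,1,1,1,1,2).

Computing H_k = (kernel of ∂_k) / (image of ∂_{k+1}):

  H_0: rank C_0 − rank ∂_1 = 9 − 8 = 1, and the invariant factors of ∂_1 are all 1, so H_0 = Z.
  H_1: rank ker ∂_1 − rank ∂_2 = (27 − 8) − 18 = 1, and ∂_2 has invariant factor 2 > 1, so H_1 = Z ⊕ Z/2.
  H_2: rank ker ∂_2 − rank ∂_3 = (18 − 18) − 0 = 0, and there is no ∂_3, so H_2 = 0.

H_0 = Z,  H_1 = Z ⊕ Z/2,  H_2 = 0.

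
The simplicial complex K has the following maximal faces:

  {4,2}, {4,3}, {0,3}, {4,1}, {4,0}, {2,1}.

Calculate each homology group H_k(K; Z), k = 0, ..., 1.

H_0 ≅ Z,  H_1 ≅ Z^2.

Fix the vertex order 0 < 1 < 2 < 3 < 4 and write every simplex with vertices in increasing order. Then dim K = 1 and the simplices of K are:

  0-simplices (5): [0], [1], [2], [3], [4]
  1-simplices (6): [0,3], [0,4], [1,2], [1,4], [2,4], [3,4]

so the chain groups are C_0 ≅ Z^5, C_1 ≅ Z^6.

∂_1: C_1 → C_0 is given by ∂[p,q] = [q] − [p]. For instance
  ∂[3,4] = [4] − [3].
This gives a 5×6 integer matrix of rank 4; reducing to Smith normal form yields diagonal entries (1,1,1,1).

From H_k ≅ ker(∂_k) / im(∂_{k+1}) we obtain:

  H_0: rank C_0 − rank ∂_1 = 5 − 4 = 1, and the invariant factors of ∂_1 are all 1, so H_0 = Z.
  H_1: rank ker ∂_1 − rank ∂_2 = (6 − 4) − 0 = 2, and there is no ∂_2, so H_1 = Z^2.

As a check, the Euler characteristic is 5 − 6 = -1, which agrees with 1 − 2 = -1.
(K is a triangulation of a wedge of 2 circles.)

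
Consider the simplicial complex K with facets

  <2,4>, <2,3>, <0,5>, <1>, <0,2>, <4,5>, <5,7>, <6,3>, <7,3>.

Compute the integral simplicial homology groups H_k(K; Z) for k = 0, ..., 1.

H_0 = Z^2,  H_1 = Z^2.

We work with the vertex ordering 0 < 1 < 2 < 3 < 4 < 5 < 6 < 7. The simplices of K, each written with vertices in increasing order, are:

  0-simplices (8): [0], [1], [2], [3], [4], [5], [6], [7]
  1-simplices (8): [0,2], [0,5], [2,3], [2,4], [3,6], [3,7], [4,5], [5,7]

so the chain groups are C_0 ≅ Z^8, C_1 ≅ Z^8.

Boundary ∂_1: C_1 → C_0 maps an edge to its endpoints' difference, ∂[p,q] = q − p. For instance
  ∂[0,2] = [2] − [0].
The 8×8 boundary matrix has rank 6 and Smith normal form diag(1,1,1,1,1,1).

Reading off H_k = ker ∂_k / im ∂_{k+1}:

  H_0: rank C_0 − rank ∂_1 = 8 − 6 = 2, and the invariant factors of ∂_1 are all 1, so H_0 = Z^2.
  H_1: rank ker ∂_1 − rank ∂_2 = (8 − 6) − 0 = 2, and there is no ∂_2, so H_1 = Z^2.

As a check, the Euler characteristic is 8 − 8 = 0, which agrees with 2 − 2 = 0.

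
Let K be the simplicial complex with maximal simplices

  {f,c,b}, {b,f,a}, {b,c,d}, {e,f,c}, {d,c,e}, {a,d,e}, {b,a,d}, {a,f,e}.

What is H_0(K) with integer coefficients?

H_0 ≅ Z.

Fix the vertex order a < b < c < d < e < f and write every simplex with vertices in increasing order. Then dim K = 2 and the simplices of K are:

  0-simplices (6): a, b, c, d, e, f
  1-simplices (12): ab, ad, ae, af, bc, bd, bf, cd, ce, cf, de, ef
  2-simplices (8): abd, abf, ade, aef, bcd, bcf, cde, cef

giving chain groups C_0 ≅ Z^6, C_1 ≅ Z^12, C_2 ≅ Z^8.

∂_1: C_1 → C_0 sends each edge [p,q] (with p < q) to q − p. For instance
  ∂ad = d − a.
The resulting 6×12 matrix has rank 5, and its Smith normal form has invariant factors (1,1,1,1,1).

∂_2: C_2 → C_1 sends each 2-simplex [p,q,r] to [q,r] − [p,r] + [p,q]. For instance
  ∂abf = bf − af + ab,
  ∂aef = ef − af + ae.
As a 12×8 matrix over Z this has rank 7, with invariant factors (1,1,1,1,1,1,1).

Now H_k = ker ∂_k / im ∂_{k+1}, so:

  H_0: rank C_0 − rank ∂_1 = 6 − 5 = 1, and the invariant factors of ∂_1 are all 1, so H_0 ≅ Z.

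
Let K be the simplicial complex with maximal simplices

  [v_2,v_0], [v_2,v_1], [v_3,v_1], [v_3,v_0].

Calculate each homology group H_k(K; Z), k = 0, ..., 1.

We work with the vertex ordering v_0 < v_1 < v_2 < v_3. The simplices of K, each written with vertices in increasing order, are:

  0-simplices (4): [v_0], [v_1], [v_2], [v_3]
  1-simplices (4): [v_0,v_2], [v_0,v_3], [v_1,v_2], [v_1,v_3]

giving chain groups C_0 ≅ Z^4, C_1 ≅ Z^4.

Boundary ∂_1: C_1 → C_0 sends each edge [p,q] (with p < q) to q − p. For instance
  ∂[v_1,v_3] = [v_3] − [v_1].
This gives a 4×4 integer matrix of rank 3; reducing to Smith normal form yields diagonal entries (1,1,1).

Computing H_k = (kernel of ∂_k) / (image of ∂_{k+1}):

  H_0: rank C_0 − rank ∂_1 = 4 − 3 = 1, and the invariant factors of ∂_1 are all 1, so H_0 ≅ Z.
  H_1: rank ker ∂_1 − rank ∂_2 = (4 − 3) − 0 = 1, and there is no ∂_2, so H_1 ≅ Z.

As a check, the Euler characteristic is 4 − 4 = 0, which agrees with 1 − 1 = 0.
(K is a triangulation of the circle S^1.)

H_0 ≅ Z,  H_1 ≅ Z.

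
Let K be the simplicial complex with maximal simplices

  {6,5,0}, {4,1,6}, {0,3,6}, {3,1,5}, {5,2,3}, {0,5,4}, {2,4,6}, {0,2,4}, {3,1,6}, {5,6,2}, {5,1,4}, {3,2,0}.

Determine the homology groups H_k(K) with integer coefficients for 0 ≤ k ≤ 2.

Fix the vertex order 0 < 1 < 2 < 3 < 4 < 5 < 6 and write every simplex with vertices in increasing order. Then dim K = 2 and the simplices of K are:

  0-simplices (7): [0], [1], [2], [3], [4], [5], [6]
  1-simplices (18): [0,2], [0,3], [0,4], [0,5], [0,6], [1,3], [1,4], [1,5], [1,6], [2,3], [2,4], [2,5], [2,6], [3,5], [3,6], [4,5], [4,6], [5,6]
  2-simplices (12): [0,2,3], [0,2,4], [0,3,6], [0,4,5], [0,5,6], [1,3,5], [1,3,6], [1,4,5], [1,4,6], [2,3,5], [2,4,6], [2,5,6]

giving chain groups C_0 ≅ Z^7, C_1 ≅ Z^18, C_2 ≅ Z^12.

Boundary ∂_1: C_1 → C_0 is given by ∂[p,q] = [q] − [p].
As a 7×18 matrix over Z this has rank 6, with invariant factors (1,1,1,1,1,1).

The boundary map ∂_2: C_2 → C_1 sends each 2-simplex [p,q,r] to [q,r] − [p,r] + [p,q]. For instance
  ∂[2,3,5] = [3,5] − [2,5] + [2,3],
  ∂[0,2,4] = [2,4] − [0,4] + [0,2].
This gives a 18×12 integer matrix of rank 12; reducing to Smith normal form yields diagonal entries (1,1,1,1,1,1,1,1,1,1,1,2).

Reading off H_k = ker ∂_k / im ∂_{k+1}:

  H_0: rank C_0 − rank ∂_1 = 7 − 6 = 1, and the invariant factors of ∂_1 are all 1, so H_0 = Z.
  H_1: rank ker ∂_1 − rank ∂_2 = (18 − 6) − 12 = 0, and ∂_2 has invariant factor 2 > 1, so H_1 = Z/2.
  H_2: rank ker ∂_2 − rank ∂_3 = (12 − 12) − 0 = 0, and there is no ∂_3, so H_2 = 0.

(K is a triangulation of the real projective plane RP^2.)

H_0 ≅ Z,  H_1 ≅ Z/2,  H_2 = 0.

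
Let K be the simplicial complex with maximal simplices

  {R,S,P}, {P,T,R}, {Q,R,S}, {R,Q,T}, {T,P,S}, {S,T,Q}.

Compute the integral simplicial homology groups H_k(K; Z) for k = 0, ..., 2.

H_0 ≅ Z,  H_1 = 0,  H_2 ≅ Z.

We work with the vertex ordering P < Q < R < S < T. The simplices of K, each written with vertices in increasing order, are:

  0-simplices (5): P, Q, R, S, T
  1-simplices (9): PR, PS, PT, QR, QS, QT, RS, RT, ST
  2-simplices (6): PRS, PRT, PST, QRS, QRT, QST

giving chain groups C_0 ≅ Z^5, C_1 ≅ Z^9, C_2 ≅ Z^6.

Boundary ∂_1: C_1 → C_0 is given by ∂[p,q] = [q] − [p]. For instance
  ∂ST = T − S.
As a 5×9 matrix over Z this has rank 4, with invariant factors (1,1,1,1).

The boundary map ∂_2: C_2 → C_1 maps a triangle to the signed sum of its edges. For instance
  ∂QRT = RT − QT + QR,
  ∂PRT = RT − PT + PR.
The resulting 9×6 matrix has rank 5, and its Smith normal form has invariant factors (1,1,1,1,1).

Reading off H_k = ker ∂_k / im ∂_{k+1}:

  H_0: rank C_0 − rank ∂_1 = 5 − 4 = 1, and the invariant factors of ∂_1 are all 1, so H_0 ≅ Z.
  H_1: rank ker ∂_1 − rank ∂_2 = (9 − 4) − 5 = 0, and the invariant factors of ∂_2 are all 1, so H_1 ≅ 0.
  H_2: rank ker ∂_2 − rank ∂_3 = (6 − 5) − 0 = 1, and there is no ∂_3, so H_2 ≅ Z.

(K is a triangulation of the 2-sphere S^2.)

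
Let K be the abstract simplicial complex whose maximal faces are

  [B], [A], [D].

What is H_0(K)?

Fix the vertex order A < B < D and write every simplex with vertices in increasing order. Then dim K = 0 and the simplices of K are:

  0-simplices (3): A, B, D

so the chain groups are C_0 ≅ Z^3.

Now H_k = ker ∂_k / im ∂_{k+1}, so:

  H_0: rank C_0 − rank ∂_1 = 3 − 0 = 3, and there is no ∂_1, so H_0 = Z^3.

H_0 ≅ Z^3.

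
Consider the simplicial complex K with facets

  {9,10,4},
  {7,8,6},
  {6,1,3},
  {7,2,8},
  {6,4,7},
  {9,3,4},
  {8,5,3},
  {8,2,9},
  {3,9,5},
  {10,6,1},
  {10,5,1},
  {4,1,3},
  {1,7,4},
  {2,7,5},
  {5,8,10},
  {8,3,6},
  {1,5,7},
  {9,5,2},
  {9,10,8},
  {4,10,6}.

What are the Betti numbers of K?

We work with the vertex ordering 1 < 2 < 3 < 4 < 5 < 6 < 7 < 8 < 9 < 10. The simplices of K, each written with vertices in increasing order, are:

  0-simplices (10): [1], [2], [3], [4], [5], [6], [7], [8], [9], [10]
  1-simplices (30): (30 of them)
  2-simplices (20): (20 of them)

so the chain groups are C_0 ≅ Z^10, C_1 ≅ Z^30, C_2 ≅ Z^20.

∂_1: C_1 → C_0 maps an edge to its endpoints' difference, ∂[p,q] = q − p. For instance
  ∂[8,9] = [9] − [8].
As a 10×30 matrix over Z this has rank 9, with invariant factors (1,1,1,1,1,1,1,1,1).

Boundary ∂_2: C_2 → C_1 maps a triangle to the signed sum of its edges. For instance
  ∂[4,9,10] = [9,10] − [4,10] + [4,9],
  ∂[1,3,4] = [3,4] − [1,4] + [1,3].
The resulting 30×20 matrix has rank 20, and its Smith normal form has invariant factors (1,1,1,1,1,1,1,1,1,1,1,1,1,1,1,1,1,1,1,2).

Now H_k = ker ∂_k / im ∂_{k+1}, so:

  H_0: rank C_0 − rank ∂_1 = 10 − 9 = 1, and the invariant factors of ∂_1 are all 1, so H_0 = Z.
  H_1: rank ker ∂_1 − rank ∂_2 = (30 − 9) − 20 = 1, and ∂_2 has invariant factor 2 > 1, so H_1 = Z ⊕ Z/2.
  H_2: rank ker ∂_2 − rank ∂_3 = (20 − 20) − 0 = 0, and there is no ∂_3, so H_2 = 0.

Hence the Betti numbers are b_0 = 1, b_1 = 1, b_2 = 0.

b_0 = 1, b_1 = 1, b_2 = 0.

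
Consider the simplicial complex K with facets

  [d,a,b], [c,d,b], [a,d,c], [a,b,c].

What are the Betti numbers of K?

Take the total order a < b < c < d on the vertex set. Then K (dimension 2) consists of the simplices:

  0-simplices (4): a, b, c, d
  1-simplices (6): ab, ac, ad, bc, bd, cd
  2-simplices (4): abc, abd, acd, bcd

giving chain groups C_0 ≅ Z^4, C_1 ≅ Z^6, C_2 ≅ Z^4.

∂_1: C_1 → C_0 is given by ∂[p,q] = [q] − [p]. For instance
  ∂ac = c − a.
The 4×6 boundary matrix has rank 3 and Smith normal form diag(1,1,1).

∂_2: C_2 → C_1 sends each 2-simplex [p,q,r] to [q,r] − [p,r] + [p,q]. For instance
  ∂acd = cd − ad + ac,
  ∂abc = bc − ac + ab.
The resulting 6×4 matrix has rank 3, and its Smith normal form has invariant factors (1,1,1).

Computing H_k = (kernel of ∂_k) / (image of ∂_{k+1}):

  H_0: rank C_0 − rank ∂_1 = 4 − 3 = 1, and the invariant factors of ∂_1 are all 1, so H_0 = Z.
  H_1: rank ker ∂_1 − rank ∂_2 = (6 − 3) − 3 = 0, and the invariant factors of ∂_2 are all 1, so H_1 = 0.
  H_2: rank ker ∂_2 − rank ∂_3 = (4 − 3) − 0 = 1, and there is no ∂_3, so H_2 = Z.

(K is a triangulation of the 2-sphere S^2.)

Hence the Betti numbers are b_0 = 1, b_1 = 0, b_2 = 1.

b_0 = 1, b_1 = 0, b_2 = 1.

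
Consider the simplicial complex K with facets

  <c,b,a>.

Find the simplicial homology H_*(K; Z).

Fix the vertex order a < b < c and write every simplex with vertices in increasing order. Then dim K = 2 and the simplices of K are:

  0-simplices (3): a, b, c
  1-simplices (3): ab, ac, bc
  2-simplices (1): abc

Hence C_0 ≅ Z^3, C_1 ≅ Z^3, C_2 ≅ Z^1.

Boundary ∂_1: C_1 → C_0 maps an edge to its endpoints' difference, ∂[p,q] = q − p. For instance
  ∂ac = c − a.
As a 3×3 matrix over Z this has rank 2, with invariant factors (1,1).

Boundary ∂_2: C_2 → C_1 maps a triangle to the signed sum of its edges. For instance
  ∂abc = bc − ac + ab.
As a 3×1 matrix over Z this has rank 1, with invariant factors (1).

Computing H_k = (kernel of ∂_k) / (image of ∂_{k+1}):

  H_0: rank C_0 − rank ∂_1 = 3 − 2 = 1, and the invariant factors of ∂_1 are all 1, so H_0 ≅ Z.
  H_1: rank ker ∂_1 − rank ∂_2 = (3 − 2) − 1 = 0, and the invariant factors of ∂_2 are all 1, so H_1 ≅ 0.
  H_2: rank ker ∂_2 − rank ∂_3 = (1 − 1) − 0 = 0, and there is no ∂_3, so H_2 ≅ 0.

H_0 ≅ Z,  H_1 = 0,  H_2 = 0.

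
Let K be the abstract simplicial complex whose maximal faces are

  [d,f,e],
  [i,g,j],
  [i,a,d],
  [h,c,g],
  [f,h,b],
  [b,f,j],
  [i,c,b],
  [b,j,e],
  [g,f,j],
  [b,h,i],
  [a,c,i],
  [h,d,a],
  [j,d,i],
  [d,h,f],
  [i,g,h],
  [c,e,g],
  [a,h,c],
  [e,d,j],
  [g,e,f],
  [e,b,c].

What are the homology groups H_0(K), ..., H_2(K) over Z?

H_0 ≅ Z,  H_1 ≅ Z ⊕ Z/2,  H_2 = 0.

Take the total order a < b < c < d < e < f < g < h < i < j on the vertex set. Then K (dimension 2) consists of the simplices:

  0-simplices (10): a, b, c, d, e, f, g, h, i, j
  1-simplices (30): ac, ad, ah, ai, bc, be, bf, bh, bi, bj, ce, cg, ch, ci, de, df, dh, di, dj, ef, eg, ej, fg, fh, fj, gh, gi, gj, hi, ij
  2-simplices (20): ach, aci, adh, adi, bce, bci, bej, bfh, bfj, bhi, ceg, cgh, def, dej, dfh, dij, efg, fgj, ghi, gij

Hence C_0 ≅ Z^10, C_1 ≅ Z^30, C_2 ≅ Z^20.

∂_1: C_1 → C_0 is given by ∂[p,q] = [q] − [p]. For instance
  ∂gi = i − g.
The resulting 10×30 matrix has rank 9, and its Smith normal form has invariant factors (1,1,1,1,1,1,1,1,1).

Boundary ∂_2: C_2 → C_1 maps a triangle to the signed sum of its edges. For instance
  ∂bce = ce − be + bc,
  ∂dfh = fh − dh + df.
The resulting 30×20 matrix has rank 20, and its Smith normal form has invariant factors (1,1,1,1,1,1,1,1,1,1,1,1,1,1,1,1,1,1,1,2).

Now H_k = ker ∂_k / im ∂_{k+1}, so:

  H_0: rank C_0 − rank ∂_1 = 10 − 9 = 1, and the invariant factors of ∂_1 are all 1, so H_0 ≅ Z.
  H_1: rank ker ∂_1 − rank ∂_2 = (30 − 9) − 20 = 1, and ∂_2 has invariant factor 2 > 1, so H_1 ≅ Z ⊕ Z/2.
  H_2: rank ker ∂_2 − rank ∂_3 = (20 − 20) − 0 = 0, and there is no ∂_3, so H_2 ≅ 0.

(K is a triangulation of the Klein bottle.)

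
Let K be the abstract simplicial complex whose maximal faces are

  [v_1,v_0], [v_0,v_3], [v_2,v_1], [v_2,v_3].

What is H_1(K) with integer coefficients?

H_1 ≅ Z.

Fix the vertex order v_0 < v_1 < v_2 < v_3 and write every simplex with vertices in increasing order. Then dim K = 1 and the simplices of K are:

  0-simplices (4): [v_0], [v_1], [v_2], [v_3]
  1-simplices (4): [v_0,v_1], [v_0,v_3], [v_1,v_2], [v_2,v_3]

giving chain groups C_0 ≅ Z^4, C_1 ≅ Z^4.

Boundary ∂_1: C_1 → C_0 maps an edge to its endpoints' difference, ∂[p,q] = q − p. For instance
  ∂[v_0,v_1] = [v_1] − [v_0].
As a 4×4 matrix over Z this has rank 3, with invariant factors (1,1,1).

Now H_k = ker ∂_k / im ∂_{k+1}, so:

  H_1: rank ker ∂_1 − rank ∂_2 = (4 − 3) − 0 = 1, and there is no ∂_2, so H_1 = Z.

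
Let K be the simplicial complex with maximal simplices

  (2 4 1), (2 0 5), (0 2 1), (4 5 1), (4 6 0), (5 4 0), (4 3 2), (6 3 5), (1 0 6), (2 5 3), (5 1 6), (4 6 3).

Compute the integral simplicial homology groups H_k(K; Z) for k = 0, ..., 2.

H_0 = Z,  H_1 = Z/2,  H_2 = 0.

Take the total order 0 < 1 < 2 < 3 < 4 < 5 < 6 on the vertex set. Then K (dimension 2) consists of the simplices:

  0-simplices (7): [0], [1], [2], [3], [4], [5], [6]
  1-simplices (18): [0,1], [0,2], [0,4], [0,5], [0,6], [1,2], [1,4], [1,5], [1,6], [2,3], [2,4], [2,5], [3,4], [3,5], [3,6], [4,5], [4,6], [5,6]
  2-simplices (12): [0,1,2], [0,1,6], [0,2,5], [0,4,5], [0,4,6], [1,2,4], [1,4,5], [1,5,6], [2,3,4], [2,3,5], [3,4,6], [3,5,6]

giving chain groups C_0 ≅ Z^7, C_1 ≅ Z^18, C_2 ≅ Z^12.

∂_1: C_1 → C_0 is given by ∂[p,q] = [q] − [p].
As a 7×18 matrix over Z this has rank 6, with invariant factors (1,1,1,1,1,1).

∂_2: C_2 → C_1 acts by ∂[p,q,r] = [q,r] − [p,r] + [p,q]. For instance
  ∂[0,1,2] = [1,2] − [0,2] + [0,1],
  ∂[1,4,5] = [4,5] − [1,5] + [1,4].
As a 18×12 matrix over Z this has rank 12, with invariant factors (1,1,1,1,1,1,1,1,1,1,1,2).

Reading off H_k = ker ∂_k / im ∂_{k+1}:

  H_0: rank C_0 − rank ∂_1 = 7 − 6 = 1, and the invariant factors of ∂_1 are all 1, so H_0 = Z.
  H_1: rank ker ∂_1 − rank ∂_2 = (18 − 6) − 12 = 0, and ∂_2 has invariant factor 2 > 1, so H_1 = Z/2.
  H_2: rank ker ∂_2 − rank ∂_3 = (12 − 12) − 0 = 0, and there is no ∂_3, so H_2 = 0.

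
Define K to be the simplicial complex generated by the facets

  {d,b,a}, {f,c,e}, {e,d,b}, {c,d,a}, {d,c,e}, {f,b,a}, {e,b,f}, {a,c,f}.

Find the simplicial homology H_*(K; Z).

H_0 ≅ Z,  H_1 = 0,  H_2 ≅ Z.

K has 6 vertices, 12 edges, 8 triangles.
rank ∂_0 = 0, rank ∂_1 = 5 ⇒ b_0 = 6 − 0 − 5 = 1; all invariant factors of ∂_1 are 1 so no torsion. So H_0 = Z.
rank ∂_1 = 5, rank ∂_2 = 7 ⇒ b_1 = 12 − 5 − 7 = 0; all invariant factors of ∂_2 are 1 so no torsion. So H_1 = 0.
rank ∂_2 = 7, rank ∂_3 = 0 ⇒ b_2 = 8 − 7 − 0 = 1. So H_2 = Z.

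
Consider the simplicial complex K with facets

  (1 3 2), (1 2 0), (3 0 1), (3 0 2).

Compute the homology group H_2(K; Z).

H_2 = Z.

K has 4 vertices, 6 edges, 4 triangles.
rank ∂_2 = 3, rank ∂_3 = 0 ⇒ b_2 = 4 − 3 − 0 = 1. So H_2 ≅ Z.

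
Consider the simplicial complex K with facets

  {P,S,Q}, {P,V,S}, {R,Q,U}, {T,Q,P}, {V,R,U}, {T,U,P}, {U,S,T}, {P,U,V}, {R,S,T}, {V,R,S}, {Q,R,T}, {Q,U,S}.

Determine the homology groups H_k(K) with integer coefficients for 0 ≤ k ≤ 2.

H_0 ≅ Z,  H_1 ≅ Z/2,  H_2 = 0.

Order the vertices as P < Q < R < S < T < U < V. Listing each simplex with vertices in this order, K has dimension 2 with simplices:

  0-simplices (7): P, Q, R, S, T, U, V
  1-simplices (18): PQ, PS, PT, PU, PV, QR, QS, QT, QU, RS, RT, RU, RV, ST, SU, SV, TU, UV
  2-simplices (12): PQS, PQT, PSV, PTU, PUV, QRT, QRU, QSU, RST, RSV, RUV, STU

Hence C_0 ≅ Z^7, C_1 ≅ Z^18, C_2 ≅ Z^12.

∂_1: C_1 → C_0 maps an edge to its endpoints' difference, ∂[p,q] = q − p.
The 7×18 boundary matrix has rank 6 and Smith normal form diag(1,1,1,1,1,1).

The boundary map ∂_2: C_2 → C_1 acts by ∂[p,q,r] = [q,r] − [p,r] + [p,q]. For instance
  ∂PSV = SV − PV + PS,
  ∂RUV = UV − RV + RU.
The resulting 18×12 matrix has rank 12, and its Smith normal form has invariant factors (1,1,1,1,1,1,1,1,1,1,1,2).

Now H_k = ker ∂_k / im ∂_{k+1}, so:

  H_0: rank C_0 − rank ∂_1 = 7 − 6 = 1, and the invariant factors of ∂_1 are all 1, so H_0 = Z.
  H_1: rank ker ∂_1 − rank ∂_2 = (18 − 6) − 12 = 0, and ∂_2 has invariant factor 2 > 1, so H_1 = Z/2.
  H_2: rank ker ∂_2 − rank ∂_3 = (12 − 12) − 0 = 0, and there is no ∂_3, so H_2 = 0.

As a check, the Euler characteristic is 7 − 18 + 12 = 1, which agrees with 1 − 0 + 0 = 1.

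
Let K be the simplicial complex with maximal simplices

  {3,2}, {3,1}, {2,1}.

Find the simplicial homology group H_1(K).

H_1 = Z.

We work with the vertex ordering 1 < 2 < 3. The simplices of K, each written with vertices in increasing order, are:

  0-simplices (3): [1], [2], [3]
  1-simplices (3): [1,2], [1,3], [2,3]

giving chain groups C_0 ≅ Z^3, C_1 ≅ Z^3.

Boundary ∂_1: C_1 → C_0 maps an edge to its endpoints' difference, ∂[p,q] = q − p.
This gives a 3×3 integer matrix of rank 2; reducing to Smith normal form yields diagonal entries (1,1).

Computing H_k = (kernel of ∂_k) / (image of ∂_{k+1}):

  H_1: rank ker ∂_1 − rank ∂_2 = (3 − 2) − 0 = 1, and there is no ∂_2, so H_1 = Z.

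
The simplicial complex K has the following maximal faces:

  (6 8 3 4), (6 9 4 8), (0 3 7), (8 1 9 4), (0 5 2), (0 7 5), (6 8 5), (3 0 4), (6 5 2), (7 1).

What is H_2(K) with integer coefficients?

K has 10 vertices, 24 edges, 16 triangles, 3 3-simplices.
rank ∂_2 = 13, rank ∂_3 = 3 ⇒ b_2 = 16 − 13 − 3 = 0; all invariant factors of ∂_3 are 1 so no torsion. So H_2 ≅ 0.

H_2 = 0.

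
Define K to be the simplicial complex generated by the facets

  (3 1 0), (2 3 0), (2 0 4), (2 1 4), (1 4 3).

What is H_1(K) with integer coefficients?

H_1 = Z.

Take the total order 0 < 1 < 2 < 3 < 4 on the vertex set. Then K (dimension 2) consists of the simplices:

  0-simplices (5): [0], [1], [2], [3], [4]
  1-simplices (10): [0,1], [0,2], [0,3], [0,4], [1,2], [1,3], [1,4], [2,3], [2,4], [3,4]
  2-simplices (5): [0,1,3], [0,2,3], [0,2,4], [1,2,4], [1,3,4]

Hence C_0 ≅ Z^5, C_1 ≅ Z^10, C_2 ≅ Z^5.

Boundary ∂_1: C_1 → C_0 sends each edge [p,q] (with p < q) to q − p.
The 5×10 boundary matrix has rank 4 and Smith normal form diag(1,1,1,1).

∂_2: C_2 → C_1 sends each 2-simplex [p,q,r] to [q,r] − [p,r] + [p,q]. For instance
  ∂[0,2,4] = [2,4] − [0,4] + [0,2],
  ∂[0,2,3] = [2,3] − [0,3] + [0,2].
The 10×5 boundary matrix has rank 5 and Smith normal form diag(1,1,1,1,1).

From H_k ≅ ker(∂_k) / im(∂_{k+1}) we obtain:

  H_1: rank ker ∂_1 − rank ∂_2 = (10 − 4) − 5 = 1, and the invariant factors of ∂_2 are all 1, so H_1 ≅ Z.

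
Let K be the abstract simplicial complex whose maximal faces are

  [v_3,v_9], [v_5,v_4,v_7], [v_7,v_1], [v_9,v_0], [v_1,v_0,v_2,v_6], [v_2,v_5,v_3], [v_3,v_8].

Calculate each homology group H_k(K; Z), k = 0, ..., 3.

H_0 = Z,  H_1 = Z^2,  H_2 = 0,  H_3 = 0.

Order the vertices as v_0 < v_1 < v_2 < v_3 < v_4 < v_5 < v_6 < v_7 < v_8 < v_9. Listing each simplex with vertices in this order, K has dimension 3 with simplices:

  0-simplices (10): [v_0], [v_1], [v_2], [v_3], [v_4], [v_5], [v_6], [v_7], [v_8], [v_9]
  1-simplices (16): (16 of them)
  2-simplices (6): [v_0,v_1,v_2], [v_0,v_1,v_6], [v_0,v_2,v_6], [v_1,v_2,v_6], [v_2,v_3,v_5], [v_4,v_5,v_7]
  3-simplices (1): [v_0,v_1,v_2,v_6]

Hence C_0 ≅ Z^10, C_1 ≅ Z^16, C_2 ≅ Z^6, C_3 ≅ Z^1.

Boundary ∂_1: C_1 → C_0 maps an edge to its endpoints' difference, ∂[p,q] = q − p.
This gives a 10×16 integer matrix of rank 9; reducing to Smith normal form yields diagonal entries (1,1,1,1,1,1,1,1,1).

The boundary map ∂_2: C_2 → C_1 sends each 2-simplex [p,q,r] to [q,r] − [p,r] + [p,q]. For instance
  ∂[v_4,v_5,v_7] = [v_5,v_7] − [v_4,v_7] + [v_4,v_5],
  ∂[v_2,v_3,v_5] = [v_3,v_5] − [v_2,v_5] + [v_2,v_3].
The 16×6 boundary matrix has rank 5 and Smith normal form diag(1,1,1,1,1).

The boundary map ∂_3: C_3 → C_2 sends each 3-simplex σ to the alternating sum Σ_i (−1)^i (σ with its i-th vertex removed). For instance
  ∂[v_0,v_1,v_2,v_6] = [v_1,v_2,v_6] − [v_0,v_2,v_6] + [v_0,v_1,v_6] − [v_0,v_1,v_2].
The resulting 6×1 matrix has rank 1, and its Smith normal form has invariant factors (1).

Reading off H_k = ker ∂_k / im ∂_{k+1}:

  H_0: rank C_0 − rank ∂_1 = 10 − 9 = 1, and the invariant factors of ∂_1 are all 1, so H_0 = Z.
  H_1: rank ker ∂_1 − rank ∂_2 = (16 − 9) − 5 = 2, and the invariant factors of ∂_2 are all 1, so H_1 = Z^2.
  H_2: rank ker ∂_2 − rank ∂_3 = (6 − 5) − 1 = 0, and the invariant factors of ∂_3 are all 1, so H_2 = 0.
  H_3: rank ker ∂_3 − rank ∂_4 = (1 − 1) − 0 = 0, and there is no ∂_4, so H_3 = 0.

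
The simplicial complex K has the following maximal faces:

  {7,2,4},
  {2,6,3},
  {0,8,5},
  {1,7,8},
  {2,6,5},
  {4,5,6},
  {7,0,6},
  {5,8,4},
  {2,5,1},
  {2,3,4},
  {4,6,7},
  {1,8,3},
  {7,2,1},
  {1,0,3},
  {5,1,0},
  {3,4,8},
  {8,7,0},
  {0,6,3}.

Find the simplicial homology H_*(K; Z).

H_0 = Z,  H_1 = Z ⊕ Z/2Z,  H_2 = 0.

Order the vertices as 0 < 1 < 2 < 3 < 4 < 5 < 6 < 7 < 8. Listing each simplex with vertices in this order, K has dimension 2 with simplices:

  0-simplices (9): [0], [1], [2], [3], [4], [5], [6], [7], [8]
  1-simplices (27): (27 of them)
  2-simplices (18): [0,1,3], [0,1,5], [0,3,6], [0,5,8], [0,6,7], [0,7,8], [1,2,5], [1,2,7], [1,3,8], [1,7,8], [2,3,4], [2,3,6], [2,4,7], [2,5,6], [3,4,8], [4,5,6], [4,5,8], [4,6,7]

giving chain groups C_0 ≅ Z^9, C_1 ≅ Z^27, C_2 ≅ Z^18.

Boundary ∂_1: C_1 → C_0 maps an edge to its endpoints' difference, ∂[p,q] = q − p. For instance
  ∂[1,7] = [7] − [1].
The resulting 9×27 matrix has rank 8, and its Smith normal form has invariant factors (1,1,1,1,1,1,1,1).

∂_2: C_2 → C_1 sends each 2-simplex [p,q,r] to [q,r] − [p,r] + [p,q]. For instance
  ∂[1,2,5] = [2,5] − [1,5] + [1,2],
  ∂[3,4,8] = [4,8] − [3,8] + [3,4].
As a 27×18 matrix over Z this has rank 18, with invariant factors (1,1,1,1,1,1,1,1,1,1,1,1,1,1,1,1,1,2).

From H_k ≅ ker(∂_k) / im(∂_{k+1}) we obtain:

  H_0: rank C_0 − rank ∂_1 = 9 − 8 = 1, and the invariant factors of ∂_1 are all 1, so H_0 = Z.
  H_1: rank ker ∂_1 − rank ∂_2 = (27 − 8) − 18 = 1, and ∂_2 has invariant factor 2 > 1, so H_1 = Z ⊕ Z/2Z.
  H_2: rank ker ∂_2 − rank ∂_3 = (18 − 18) − 0 = 0, and there is no ∂_3, so H_2 = 0.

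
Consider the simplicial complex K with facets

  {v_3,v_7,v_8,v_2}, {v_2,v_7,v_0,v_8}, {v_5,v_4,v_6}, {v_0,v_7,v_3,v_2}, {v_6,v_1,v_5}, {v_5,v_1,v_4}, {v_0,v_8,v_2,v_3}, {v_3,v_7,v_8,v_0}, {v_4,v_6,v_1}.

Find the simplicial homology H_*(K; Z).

H_0 ≅ Z^2,  H_1 = 0,  H_2 ≅ Z,  H_3 ≅ Z.

We work with the vertex ordering v_0 < v_1 < v_2 < v_3 < v_4 < v_5 < v_6 < v_7 < v_8. The simplices of K, each written with vertices in increasing order, are:

  0-simplices (9): [v_0], [v_1], [v_2], [v_3], [v_4], [v_5], [v_6], [v_7], [v_8]
  1-simplices (16): (16 of them)
  2-simplices (14): (14 of them)
  3-simplices (5): [v_0,v_2,v_3,v_7], [v_0,v_2,v_3,v_8], [v_0,v_2,v_7,v_8], [v_0,v_3,v_7,v_8], [v_2,v_3,v_7,v_8]

Hence C_0 ≅ Z^9, C_1 ≅ Z^16, C_2 ≅ Z^14, C_3 ≅ Z^5.

The boundary map ∂_1: C_1 → C_0 is given by ∂[p,q] = [q] − [p]. For instance
  ∂[v_0,v_8] = [v_8] − [v_0].
The resulting 9×16 matrix has rank 7, and its Smith normal form has invariant factors (1,1,1,1,1,1,1).

Boundary ∂_2: C_2 → C_1 maps a triangle to the signed sum of its edges. For instance
  ∂[v_2,v_7,v_8] = [v_7,v_8] − [v_2,v_8] + [v_2,v_7],
  ∂[v_0,v_3,v_7] = [v_3,v_7] − [v_0,v_7] + [v_0,v_3].
The 16×14 boundary matrix has rank 9 and Smith normal form diag(1,1,1,1,1,1,1,1,1).

Boundary ∂_3: C_3 → C_2 sends each 3-simplex σ to the alternating sum Σ_i (−1)^i (σ with its i-th vertex removed). For instance
  ∂[v_2,v_3,v_7,v_8] = [v_3,v_7,v_8] − [v_2,v_7,v_8] + [v_2,v_3,v_8] − [v_2,v_3,v_7],
  ∂[v_0,v_2,v_3,v_7] = [v_2,v_3,v_7] − [v_0,v_3,v_7] + [v_0,v_2,v_7] − [v_0,v_2,v_3].
The resulting 14×5 matrix has rank 4, and its Smith normal form has invariant factors (1,1,1,1).

From H_k ≅ ker(∂_k) / im(∂_{k+1}) we obtain:

  H_0: rank C_0 − rank ∂_1 = 9 − 7 = 2, and the invariant factors of ∂_1 are all 1, so H_0 ≅ Z^2.
  H_1: rank ker ∂_1 − rank ∂_2 = (16 − 7) − 9 = 0, and the invariant factors of ∂_2 are all 1, so H_1 ≅ 0.
  H_2: rank ker ∂_2 − rank ∂_3 = (14 − 9) − 4 = 1, and the invariant factors of ∂_3 are all 1, so H_2 ≅ Z.
  H_3: rank ker ∂_3 − rank ∂_4 = (5 − 4) − 0 = 1, and there is no ∂_4, so H_3 ≅ Z.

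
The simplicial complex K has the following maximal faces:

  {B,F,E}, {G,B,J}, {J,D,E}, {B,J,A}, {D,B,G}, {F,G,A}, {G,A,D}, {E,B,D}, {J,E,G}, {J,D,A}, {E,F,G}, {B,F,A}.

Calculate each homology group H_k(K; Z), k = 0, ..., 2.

Fix the vertex order A < B < D < E < F < G < J and write every simplex with vertices in increasing order. Then dim K = 2 and the simplices of K are:

  0-simplices (7): A, B, D, E, F, G, J
  1-simplices (18): AB, AD, AF, AG, AJ, BD, BE, BF, BG, BJ, DE, DG, DJ, EF, EG, EJ, FG, GJ
  2-simplices (12): ABF, ABJ, ADG, ADJ, AFG, BDE, BDG, BEF, BGJ, DEJ, EFG, EGJ

so the chain groups are C_0 ≅ Z^7, C_1 ≅ Z^18, C_2 ≅ Z^12.

The boundary map ∂_1: C_1 → C_0 is given by ∂[p,q] = [q] − [p]. For instance
  ∂AJ = J − A.
The 7×18 boundary matrix has rank 6 and Smith normal form diag(1,1,1,1,1,1).

Boundary ∂_2: C_2 → C_1 acts by ∂[p,q,r] = [q,r] − [p,r] + [p,q]. For instance
  ∂EGJ = GJ − EJ + EG,
  ∂ABF = BF − AF + AB.
The 18×12 boundary matrix has rank 12 and Smith normal form diag(1,1,1,1,1,1,1,1,1,1,1,2).

Now H_k = ker ∂_k / im ∂_{k+1}, so:

  H_0: rank C_0 − rank ∂_1 = 7 − 6 = 1, and the invariant factors of ∂_1 are all 1, so H_0 ≅ Z.
  H_1: rank ker ∂_1 − rank ∂_2 = (18 − 6) − 12 = 0, and ∂_2 has invariant factor 2 > 1, so H_1 ≅ Z/2.
  H_2: rank ker ∂_2 − rank ∂_3 = (12 − 12) − 0 = 0, and there is no ∂_3, so H_2 ≅ 0.

As a check, the Euler characteristic is 7 − 18 + 12 = 1, which agrees with 1 − 0 + 0 = 1.
(K is a triangulation of the real projective plane RP^2.)

H_0 = Z,  H_1 = Z/2,  H_2 = 0.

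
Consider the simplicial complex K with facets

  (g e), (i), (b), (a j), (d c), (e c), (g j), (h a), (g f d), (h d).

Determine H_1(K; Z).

H_1 = Z^2.

We work with the vertex ordering a < b < c < d < e < f < g < h < i < j. The simplices of K, each written with vertices in increasing order, are:

  0-simplices (10): a, b, c, d, e, f, g, h, i, j
  1-simplices (10): ah, aj, cd, ce, df, dg, dh, eg, fg, gj
  2-simplices (1): dfg

giving chain groups C_0 ≅ Z^10, C_1 ≅ Z^10, C_2 ≅ Z^1.

The boundary map ∂_1: C_1 → C_0 is given by ∂[p,q] = [q] − [p].
As a 10×10 matrix over Z this has rank 7, with invariant factors (1,1,1,1,1,1,1).

Boundary ∂_2: C_2 → C_1 acts by ∂[p,q,r] = [q,r] − [p,r] + [p,q]. For instance
  ∂dfg = fg − dg + df.
The resulting 10×1 matrix has rank 1, and its Smith normal form has invariant factors (1).

From H_k ≅ ker(∂_k) / im(∂_{k+1}) we obtain:

  H_1: rank ker ∂_1 − rank ∂_2 = (10 − 7) − 1 = 2, and the invariant factors of ∂_2 are all 1, so H_1 ≅ Z^2.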